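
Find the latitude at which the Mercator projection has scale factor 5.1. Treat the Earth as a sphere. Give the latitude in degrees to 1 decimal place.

78.7°

Mercator scale is k = sec φ = 1/cos φ.
1/cos φ = 5.1  ⇒  cos φ = 0.1961  ⇒  φ = arccos(0.1961) ≈ 78.7°.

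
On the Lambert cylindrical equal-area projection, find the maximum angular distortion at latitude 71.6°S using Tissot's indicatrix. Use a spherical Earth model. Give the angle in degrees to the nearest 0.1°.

The Lambert cylindrical equal-area projection is the cylindrical equal-area projection with its standard parallel at the equator (φ₀ = 0). Cylindrical equal-area (φ₀ = 0°): h = cos φ / cos 0° along meridians, k = cos 0° / cos φ along parallels; h·k = 1.
At 71.6°: h = 0.3156, k = 3.168; principal scales a = 3.168, b = 0.3156.
sin(ω/2) = (a − b)/(a + b) = 2.852/3.484 = 0.8188, so ω = 2 arcsin(0.8188) ≈ 109.9°.

109.9°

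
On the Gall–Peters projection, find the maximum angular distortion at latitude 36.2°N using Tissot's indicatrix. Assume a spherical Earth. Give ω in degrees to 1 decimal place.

The Gall–Peters projection is cylindrical equal-area with φ₀ = 45°. For cylindrical equal-area with standard parallel φ₀, h = cos φ / cos φ₀ and k = cos φ₀ / cos φ, so h·k = 1.
At 36.2°: h = 1.141, k = 0.8763; principal scales a = 1.141, b = 0.8763.
sin(ω/2) = (a − b)/(a + b) = 0.2650/2.017 = 0.1313, so ω = 2 arcsin(0.1313) ≈ 15.1°.

15.1°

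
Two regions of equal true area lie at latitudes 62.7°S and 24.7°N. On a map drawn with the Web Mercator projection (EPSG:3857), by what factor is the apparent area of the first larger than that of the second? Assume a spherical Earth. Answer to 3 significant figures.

Mercator areal scale is sec²φ.
At 62.7°: sec²(62.7°) = 1/0.4586² = 4.754.
At 24.7°: sec²(24.7°) = 1/0.9085² = 1.212.
Ratio = 4.754/1.212 = cos²(24.7°)/cos²(62.7°) ≈ 3.92.

3.92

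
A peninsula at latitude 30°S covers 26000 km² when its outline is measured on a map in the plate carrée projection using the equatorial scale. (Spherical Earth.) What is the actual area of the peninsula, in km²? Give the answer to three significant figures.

22500 km²

In the plate carrée (x = Rλ, y = Rφ), meridians are true-scale (h = 1) and parallels are stretched by k = sec φ.
Areal scale = h·k = 1 × sec φ; at 30°, h = 1.000, k = 1.155, so h·k = 1.155.
True area = apparent / (areal scale) = 26000 / 1.155 ≈ 22500 km².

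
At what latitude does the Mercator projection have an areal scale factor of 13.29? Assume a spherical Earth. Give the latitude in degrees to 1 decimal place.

Mercator areal scale is sec²φ.
sec²φ = 13.29  ⇒  cos²φ = 0.07524  ⇒  cos φ = 0.2743.
φ = arccos(0.2743) ≈ 74.1°.

74.1°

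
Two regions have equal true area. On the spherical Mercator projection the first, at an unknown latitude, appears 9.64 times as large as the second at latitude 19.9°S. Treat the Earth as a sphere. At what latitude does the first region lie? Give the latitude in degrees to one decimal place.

72.4°

Mercator areal scale is sec²φ, so apparent-area ratio = sec²φ₁ / sec²φ₂ = cos²φ₂ / cos²φ₁.
cos²φ₂ / cos²φ₁ = 9.64  ⇒  cos φ₁ = cos 19.9° / √9.64 = 0.9403/3.105 = 0.3028.
φ₁ = arccos(0.3028) ≈ 72.4°.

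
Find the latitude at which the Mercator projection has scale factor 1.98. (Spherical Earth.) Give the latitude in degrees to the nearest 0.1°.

59.7°

Mercator scale is k = sec φ = 1/cos φ.
1/cos φ = 1.98  ⇒  cos φ = 0.5051  ⇒  φ = arccos(0.5051) ≈ 59.7°.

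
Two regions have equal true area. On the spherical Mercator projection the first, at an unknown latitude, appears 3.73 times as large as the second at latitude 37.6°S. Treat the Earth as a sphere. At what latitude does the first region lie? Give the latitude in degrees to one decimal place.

65.8°

Mercator areal scale is sec²φ, so apparent-area ratio = sec²φ₁ / sec²φ₂ = cos²φ₂ / cos²φ₁.
cos²φ₂ / cos²φ₁ = 3.73  ⇒  cos φ₁ = cos 37.6° / √3.73 = 0.7923/1.931 = 0.4102.
φ₁ = arccos(0.4102) ≈ 65.8°.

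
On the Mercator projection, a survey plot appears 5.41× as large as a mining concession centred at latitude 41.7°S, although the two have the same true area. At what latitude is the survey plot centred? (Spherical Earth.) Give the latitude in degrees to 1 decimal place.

71.3°

For equal true areas on Mercator, apparent areas scale as sec²φ, so the ratio is cos²φ₂ / cos²φ₁.
cos²φ₂ / cos²φ₁ = 5.41  ⇒  cos φ₁ = cos 41.7° / √5.41 = 0.7466/2.326 = 0.3210.
φ₁ = arccos(0.3210) ≈ 71.3°.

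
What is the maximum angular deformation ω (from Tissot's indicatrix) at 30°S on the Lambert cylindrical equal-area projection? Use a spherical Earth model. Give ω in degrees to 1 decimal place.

The Lambert cylindrical equal-area projection is the cylindrical equal-area projection with its standard parallel at the equator (φ₀ = 0). Cylindrical equal-area (φ₀ = 0°): h = cos φ / cos 0° along meridians, k = cos 0° / cos φ along parallels; h·k = 1.
At 30°: h = 0.8660, k = 1.155; principal scales a = 1.155, b = 0.8660.
sin(ω/2) = (a − b)/(a + b) = 0.2887/2.021 = 0.1429, so ω = 2 arcsin(0.1429) ≈ 16.4°.

16.4°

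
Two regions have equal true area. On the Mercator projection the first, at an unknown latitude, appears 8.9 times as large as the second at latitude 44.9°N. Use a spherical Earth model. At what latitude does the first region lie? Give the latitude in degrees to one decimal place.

Mercator areal scale is sec²φ, so apparent-area ratio = sec²φ₁ / sec²φ₂ = cos²φ₂ / cos²φ₁.
cos²φ₂ / cos²φ₁ = 8.9  ⇒  cos φ₁ = cos 44.9° / √8.9 = 0.7083/2.983 = 0.2374.
φ₁ = arccos(0.2374) ≈ 76.3°.

76.3°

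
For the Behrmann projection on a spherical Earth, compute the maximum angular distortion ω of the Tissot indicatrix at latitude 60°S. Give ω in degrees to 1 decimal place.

Behrmann is a cylindrical equal-area projection with standard parallels at ±30°. Cylindrical equal-area (φ₀ = 30°): h = cos φ / cos 30° along meridians, k = cos 30° / cos φ along parallels; h·k = 1.
At 60°: h = 0.5774, k = 1.732; principal scales a = 1.732, b = 0.5774.
sin(ω/2) = (a − b)/(a + b) = 1.155/2.309 = 0.5000, so ω = 2 arcsin(0.5000) ≈ 60.0°.

60.0°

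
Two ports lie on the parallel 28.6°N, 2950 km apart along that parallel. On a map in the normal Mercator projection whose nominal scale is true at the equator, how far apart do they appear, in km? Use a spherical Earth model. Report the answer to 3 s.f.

3360 km

Mercator is conformal, so the point scale is isotropic: h = k = sec φ = 1/cos φ.
Along the parallel, k = sec 28.6° = 1/0.8780 = 1.139.
Map distance = 2950 × 1.139 ≈ 3360 km.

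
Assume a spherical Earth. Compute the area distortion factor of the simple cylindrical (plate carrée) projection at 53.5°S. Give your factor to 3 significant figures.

Plate carrée maps x = Rλ, y = Rφ. The meridian scale is h = 1 and the parallel scale is k = 1/cos φ = sec φ.
Areal scale = h·k = 1 × sec φ; at 53.5°, h = 1.000, k = 1.681, so h·k = 1.681.

1.68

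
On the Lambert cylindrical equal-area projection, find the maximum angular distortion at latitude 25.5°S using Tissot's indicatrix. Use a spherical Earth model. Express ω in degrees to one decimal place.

11.7°

The Lambert cylindrical equal-area projection is the cylindrical equal-area projection with its standard parallel at the equator (φ₀ = 0). For cylindrical equal-area with standard parallel φ₀, h = cos φ / cos φ₀ and k = cos φ₀ / cos φ, so h·k = 1.
At 25.5°: h = 0.9026, k = 1.108; principal scales a = 1.108, b = 0.9026.
sin(ω/2) = (a − b)/(a + b) = 0.2053/2.011 = 0.1021, so ω = 2 arcsin(0.1021) ≈ 11.7°.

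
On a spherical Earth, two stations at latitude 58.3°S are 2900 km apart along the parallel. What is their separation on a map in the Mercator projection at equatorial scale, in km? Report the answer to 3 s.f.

5520 km

Mercator is conformal, so the point scale is isotropic: h = k = sec φ = 1/cos φ.
Along the parallel, k = sec 58.3° = 1/0.5255 = 1.903.
Map distance = 2900 × 1.903 ≈ 5520 km.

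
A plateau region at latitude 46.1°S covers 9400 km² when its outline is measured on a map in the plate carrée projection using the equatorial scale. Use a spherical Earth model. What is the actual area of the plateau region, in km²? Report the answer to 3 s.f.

6520 km²

For the equirectangular projection with φ₀ = 0 (plate carrée), h = 1 along meridians and k = sec φ along parallels.
Areal scale = h·k = 1 × sec φ; at 46.1°, h = 1.000, k = 1.442, so h·k = 1.442.
True area = apparent / (areal scale) = 9400 / 1.442 ≈ 6520 km².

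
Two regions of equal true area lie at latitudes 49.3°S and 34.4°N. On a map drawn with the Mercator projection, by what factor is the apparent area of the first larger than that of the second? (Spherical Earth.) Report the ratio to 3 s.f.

1.60

Mercator is conformal with k = sec φ, so areal scale = k² = sec²φ.
At 49.3°: sec²(49.3°) = 1/0.6521² = 2.352.
At 34.4°: sec²(34.4°) = 1/0.8251² = 1.469.
Ratio = 2.352/1.469 = cos²(34.4°)/cos²(49.3°) ≈ 1.60.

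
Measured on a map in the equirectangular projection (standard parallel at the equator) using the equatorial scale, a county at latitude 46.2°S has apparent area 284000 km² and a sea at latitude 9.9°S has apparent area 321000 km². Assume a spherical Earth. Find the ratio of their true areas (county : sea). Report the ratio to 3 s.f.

On the plate carrée, areal scale = h·k = 1 × sec φ, so true area = apparent × cos φ.
True area of county: 284000 × cos(46.2°) = 284000 × 0.6921 = 196600 km².
True area of sea: 321000 × cos(9.9°) = 321000 × 0.9851 = 316200 km².
Ratio = 196600 / 316200 ≈ 0.622.

0.622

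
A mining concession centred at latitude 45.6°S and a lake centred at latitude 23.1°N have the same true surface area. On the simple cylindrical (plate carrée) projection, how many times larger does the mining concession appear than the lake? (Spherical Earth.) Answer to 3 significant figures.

For the equirectangular projection with φ₀ = 0 (plate carrée), h = 1 along meridians and k = sec φ along parallels.
Areal scale at 45.6°: h·k = 1.000 × 1.429 = 1.429.
Areal scale at 23.1°: h·k = 1.000 × 1.087 = 1.087.
Ratio = 1.429/1.087 ≈ 1.31.

1.31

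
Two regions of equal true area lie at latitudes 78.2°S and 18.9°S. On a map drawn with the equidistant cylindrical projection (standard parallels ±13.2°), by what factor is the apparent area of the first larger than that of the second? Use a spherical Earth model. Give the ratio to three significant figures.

4.63

In the equirectangular projection with standard parallel φ₀ = 13.2° (x = Rλ cos φ₀, y = Rφ), meridians are true-scale (h = 1) and the parallel scale is k = cos φ₀ / cos φ.
Areal scale at 78.2°: h·k = 1.000 × 4.761 = 4.761.
Areal scale at 18.9°: h·k = 1.000 × 1.029 = 1.029.
Ratio = 4.761/1.029 ≈ 4.63.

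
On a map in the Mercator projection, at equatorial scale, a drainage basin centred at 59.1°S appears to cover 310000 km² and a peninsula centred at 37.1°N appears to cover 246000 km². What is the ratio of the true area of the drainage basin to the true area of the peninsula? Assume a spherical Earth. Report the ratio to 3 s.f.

On Mercator the areal scale is sec²φ, so true area = apparent × cos²φ.
True area of drainage basin: 310000 × cos²(59.1°) = 310000 × 0.2637 = 81750 km².
True area of peninsula: 246000 × cos²(37.1°) = 246000 × 0.6361 = 156500 km².
Ratio = 81750 / 156500 ≈ 0.522.

0.522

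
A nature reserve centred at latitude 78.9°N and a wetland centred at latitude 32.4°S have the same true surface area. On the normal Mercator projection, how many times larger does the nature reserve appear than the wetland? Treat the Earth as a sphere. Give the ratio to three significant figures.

19.2

On Mercator, area is exaggerated by sec²φ = 1/cos²φ.
At 78.9°: sec²(78.9°) = 1/0.1925² = 26.98.
At 32.4°: sec²(32.4°) = 1/0.8443² = 1.403.
Ratio = 26.98/1.403 = cos²(32.4°)/cos²(78.9°) ≈ 19.2.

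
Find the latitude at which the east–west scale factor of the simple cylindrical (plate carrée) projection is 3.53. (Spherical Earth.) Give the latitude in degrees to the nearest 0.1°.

Plate carrée: h = 1, k = sec φ along parallels.
sec φ = 3.53  ⇒  cos φ = 0.2833  ⇒  φ ≈ 73.5°.

73.5°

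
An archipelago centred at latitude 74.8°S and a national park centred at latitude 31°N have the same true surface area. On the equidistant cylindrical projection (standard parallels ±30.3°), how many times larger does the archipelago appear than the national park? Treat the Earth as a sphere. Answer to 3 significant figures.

3.27

In the equirectangular projection with standard parallel φ₀ = 30.3° (x = Rλ cos φ₀, y = Rφ), meridians are true-scale (h = 1) and the parallel scale is k = cos φ₀ / cos φ.
Areal scale at 74.8°: h·k = 1.000 × 3.293 = 3.293.
Areal scale at 31°: h·k = 1.000 × 1.007 = 1.007.
Ratio = 3.293/1.007 ≈ 3.27.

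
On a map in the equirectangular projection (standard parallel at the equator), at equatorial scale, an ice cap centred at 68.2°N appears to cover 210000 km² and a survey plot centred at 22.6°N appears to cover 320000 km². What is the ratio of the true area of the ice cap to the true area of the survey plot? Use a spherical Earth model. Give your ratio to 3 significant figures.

On the plate carrée, areal scale = h·k = 1 × sec φ, so true area = apparent × cos φ.
True area of ice cap: 210000 × cos(68.2°) = 210000 × 0.3714 = 77990 km².
True area of survey plot: 320000 × cos(22.6°) = 320000 × 0.9232 = 295400 km².
Ratio = 77990 / 295400 ≈ 0.264.

0.264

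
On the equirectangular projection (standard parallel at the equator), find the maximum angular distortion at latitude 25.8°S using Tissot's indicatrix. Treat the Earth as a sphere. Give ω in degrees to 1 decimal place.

In the plate carrée (x = Rλ, y = Rφ), meridians are true-scale (h = 1) and parallels are stretched by k = sec φ.
At 25.8°: h = 1.000, k = 1.111; principal scales a = 1.111, b = 1.000.
sin(ω/2) = (a − b)/(a + b) = 0.1107/2.111 = 0.05246, so ω = 2 arcsin(0.05246) ≈ 6.0°.

6.0°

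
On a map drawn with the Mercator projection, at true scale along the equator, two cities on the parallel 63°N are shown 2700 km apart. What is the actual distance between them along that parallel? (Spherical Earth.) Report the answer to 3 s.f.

1230 km

The Mercator projection is conformal; its linear scale factor is the same in every direction and equals sec φ = 1/cos φ.
Along the parallel at 63°, map distances are exaggerated by k = sec 63° = 2.203.
True distance = 2700 / 2.203 = 2700 × cos 63° ≈ 1230 km.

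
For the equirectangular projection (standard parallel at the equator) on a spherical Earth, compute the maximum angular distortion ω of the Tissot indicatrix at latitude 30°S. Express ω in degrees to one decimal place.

In the plate carrée (x = Rλ, y = Rφ), meridians are true-scale (h = 1) and parallels are stretched by k = sec φ.
At 30°: h = 1.000, k = 1.155; principal scales a = 1.155, b = 1.000.
sin(ω/2) = (a − b)/(a + b) = 0.1547/2.155 = 0.07180, so ω = 2 arcsin(0.07180) ≈ 8.2°.

8.2°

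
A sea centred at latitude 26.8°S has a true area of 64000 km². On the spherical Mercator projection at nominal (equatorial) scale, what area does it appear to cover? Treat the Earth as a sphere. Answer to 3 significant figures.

Mercator is conformal, so the point scale is isotropic: h = k = sec φ = 1/cos φ.
Areal scale = k² = sec²φ = 1/cos²(26.8°) = 1/0.8926² = 1.255.
Apparent area = 64000 × 1.255 ≈ 80300 km².

80300 km²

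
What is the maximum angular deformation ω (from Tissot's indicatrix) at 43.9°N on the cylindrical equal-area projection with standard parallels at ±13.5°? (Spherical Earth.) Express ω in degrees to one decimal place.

Cylindrical equal-area (φ₀ = 13.5°): h = cos φ / cos 13.5° along meridians, k = cos 13.5° / cos φ along parallels; h·k = 1.
At 43.9°: h = 0.7410, k = 1.349; principal scales a = 1.349, b = 0.7410.
sin(ω/2) = (a − b)/(a + b) = 0.6085/2.091 = 0.2911, so ω = 2 arcsin(0.2911) ≈ 33.8°.

33.8°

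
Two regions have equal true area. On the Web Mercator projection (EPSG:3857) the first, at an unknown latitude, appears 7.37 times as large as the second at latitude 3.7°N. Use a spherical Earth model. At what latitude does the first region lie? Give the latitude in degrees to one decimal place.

On Mercator, (apparent₁)/(apparent₂) = sec²φ₁ / sec²φ₂ when true areas are equal.
cos²φ₂ / cos²φ₁ = 7.37  ⇒  cos φ₁ = cos 3.7° / √7.37 = 0.9979/2.715 = 0.3676.
φ₁ = arccos(0.3676) ≈ 68.4°.

68.4°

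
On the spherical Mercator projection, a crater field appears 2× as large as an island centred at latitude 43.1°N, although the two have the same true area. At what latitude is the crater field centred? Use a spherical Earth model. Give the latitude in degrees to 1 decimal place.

On Mercator, (apparent₁)/(apparent₂) = sec²φ₁ / sec²φ₂ when true areas are equal.
cos²φ₂ / cos²φ₁ = 2  ⇒  cos φ₁ = cos 43.1° / √2 = 0.7302/1.414 = 0.5163.
φ₁ = arccos(0.5163) ≈ 58.9°.

58.9°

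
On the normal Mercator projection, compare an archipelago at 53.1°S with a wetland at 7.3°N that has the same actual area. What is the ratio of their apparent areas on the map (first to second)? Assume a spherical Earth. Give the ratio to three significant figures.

On Mercator, area is exaggerated by sec²φ = 1/cos²φ.
At 53.1°: sec²(53.1°) = 1/0.6004² = 2.774.
At 7.3°: sec²(7.3°) = 1/0.9919² = 1.016.
Ratio = 2.774/1.016 = cos²(7.3°)/cos²(53.1°) ≈ 2.73.

2.73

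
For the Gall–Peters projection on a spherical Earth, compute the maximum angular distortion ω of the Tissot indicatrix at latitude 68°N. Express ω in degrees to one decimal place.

Gall–Peters is a cylindrical equal-area projection with standard parallels at ±45°. Cylindrical equal-area (φ₀ = 45°): h = cos φ / cos 45° along meridians, k = cos 45° / cos φ along parallels; h·k = 1.
At 68°: h = 0.5298, k = 1.888; principal scales a = 1.888, b = 0.5298.
sin(ω/2) = (a − b)/(a + b) = 1.358/2.417 = 0.5617, so ω = 2 arcsin(0.5617) ≈ 68.3°.

68.3°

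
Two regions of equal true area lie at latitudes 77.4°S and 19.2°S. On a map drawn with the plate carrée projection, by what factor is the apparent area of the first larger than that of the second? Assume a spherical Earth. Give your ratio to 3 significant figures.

4.33

In the plate carrée (x = Rλ, y = Rφ), meridians are true-scale (h = 1) and parallels are stretched by k = sec φ.
Areal scale at 77.4°: h·k = 1.000 × 4.584 = 4.584.
Areal scale at 19.2°: h·k = 1.000 × 1.059 = 1.059.
Ratio = 4.584/1.059 ≈ 4.33.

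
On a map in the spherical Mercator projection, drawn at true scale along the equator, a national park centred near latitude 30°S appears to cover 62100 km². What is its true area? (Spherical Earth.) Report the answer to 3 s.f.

46600 km²

Mercator is conformal, so the point scale is isotropic: h = k = sec φ = 1/cos φ.
Areal scale = k² = sec²φ = 1/cos²(30°) = 1/0.8660² = 1.333.
True area = apparent / (areal scale) = 62100 / 1.333 ≈ 46600 km².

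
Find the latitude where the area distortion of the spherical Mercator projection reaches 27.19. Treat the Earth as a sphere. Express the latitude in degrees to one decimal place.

Mercator areal scale is sec²φ.
sec²φ = 27.19  ⇒  cos²φ = 0.03678  ⇒  cos φ = 0.1918.
φ = arccos(0.1918) ≈ 78.9°.

78.9°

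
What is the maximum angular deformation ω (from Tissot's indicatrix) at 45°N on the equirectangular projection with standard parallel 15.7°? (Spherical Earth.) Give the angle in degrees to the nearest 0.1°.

17.6°

In the equirectangular projection with standard parallel φ₀ = 15.7° (x = Rλ cos φ₀, y = Rφ), meridians are true-scale (h = 1) and the parallel scale is k = cos φ₀ / cos φ.
At 45°: h = 1.000, k = 1.361; principal scales a = 1.361, b = 1.000.
sin(ω/2) = (a − b)/(a + b) = 0.3615/2.361 = 0.1531, so ω = 2 arcsin(0.1531) ≈ 17.6°.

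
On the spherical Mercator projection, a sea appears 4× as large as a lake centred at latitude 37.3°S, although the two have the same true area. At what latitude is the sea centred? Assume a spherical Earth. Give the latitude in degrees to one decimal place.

On Mercator, (apparent₁)/(apparent₂) = sec²φ₁ / sec²φ₂ when true areas are equal.
cos²φ₂ / cos²φ₁ = 4  ⇒  cos φ₁ = cos 37.3° / √4 = 0.7955/2.000 = 0.3977.
φ₁ = arccos(0.3977) ≈ 66.6°.

66.6°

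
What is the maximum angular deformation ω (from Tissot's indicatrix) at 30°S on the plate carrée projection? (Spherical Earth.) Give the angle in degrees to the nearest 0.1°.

In the plate carrée (x = Rλ, y = Rφ), meridians are true-scale (h = 1) and parallels are stretched by k = sec φ.
At 30°: h = 1.000, k = 1.155; principal scales a = 1.155, b = 1.000.
sin(ω/2) = (a − b)/(a + b) = 0.1547/2.155 = 0.07180, so ω = 2 arcsin(0.07180) ≈ 8.2°.

8.2°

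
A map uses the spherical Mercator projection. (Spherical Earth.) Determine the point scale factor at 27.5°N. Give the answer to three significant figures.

1.13

The Mercator projection is conformal; its linear scale factor is the same in every direction and equals sec φ = 1/cos φ.
k = 1/cos 27.5° = 1/0.8870 = 1.127.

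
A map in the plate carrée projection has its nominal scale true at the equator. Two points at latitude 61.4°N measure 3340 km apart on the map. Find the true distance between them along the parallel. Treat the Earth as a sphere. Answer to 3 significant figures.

1600 km

Plate carrée maps x = Rλ, y = Rφ. The meridian scale is h = 1 and the parallel scale is k = 1/cos φ = sec φ.
Along the parallel at 61.4°, map distances are exaggerated by k = sec 61.4° = 2.089.
True distance = 3340 / 2.089 = 3340 × cos 61.4° ≈ 1600 km.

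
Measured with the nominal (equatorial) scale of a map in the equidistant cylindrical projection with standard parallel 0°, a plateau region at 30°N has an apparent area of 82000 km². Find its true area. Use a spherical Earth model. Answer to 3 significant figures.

71000 km²

Plate carrée maps x = Rλ, y = Rφ. The meridian scale is h = 1 and the parallel scale is k = 1/cos φ = sec φ.
Areal scale = h·k = 1 × sec φ; at 30°, h = 1.000, k = 1.155, so h·k = 1.155.
True area = apparent / (areal scale) = 82000 / 1.155 ≈ 71000 km².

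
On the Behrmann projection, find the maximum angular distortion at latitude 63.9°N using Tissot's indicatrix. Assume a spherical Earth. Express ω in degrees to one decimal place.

72.3°

The Behrmann projection is cylindrical equal-area with φ₀ = 30°. A cylindrical equal-area projection with standard parallel φ₀ has meridian scale h = cos φ / cos φ₀ and parallel scale k = cos φ₀ / cos φ (so areas are preserved, h·k = 1).
At 63.9°: h = 0.5080, k = 1.969; principal scales a = 1.969, b = 0.5080.
sin(ω/2) = (a − b)/(a + b) = 1.461/2.477 = 0.5897, so ω = 2 arcsin(0.5897) ≈ 72.3°.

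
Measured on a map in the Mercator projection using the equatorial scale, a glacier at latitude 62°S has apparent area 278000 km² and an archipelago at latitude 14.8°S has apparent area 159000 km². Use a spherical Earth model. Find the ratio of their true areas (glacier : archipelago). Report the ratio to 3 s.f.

Mercator's areal exaggeration is sec²φ; hence true area = (apparent area) · cos²φ.
True area of glacier: 278000 × cos²(62°) = 278000 × 0.2204 = 61270 km².
True area of archipelago: 159000 × cos²(14.8°) = 159000 × 0.9347 = 148600 km².
Ratio = 61270 / 148600 ≈ 0.412.

0.412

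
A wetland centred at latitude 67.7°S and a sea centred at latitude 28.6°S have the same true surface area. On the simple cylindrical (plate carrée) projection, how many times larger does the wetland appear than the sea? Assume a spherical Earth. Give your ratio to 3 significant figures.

For the equirectangular projection with φ₀ = 0 (plate carrée), h = 1 along meridians and k = sec φ along parallels.
Areal scale at 67.7°: h·k = 1.000 × 2.635 = 2.635.
Areal scale at 28.6°: h·k = 1.000 × 1.139 = 1.139.
Ratio = 2.635/1.139 ≈ 2.31.

2.31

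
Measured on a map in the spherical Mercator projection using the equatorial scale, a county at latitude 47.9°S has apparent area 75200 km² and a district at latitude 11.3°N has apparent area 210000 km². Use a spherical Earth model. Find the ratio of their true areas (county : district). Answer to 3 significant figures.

On Mercator the areal scale is sec²φ, so true area = apparent × cos²φ.
True area of county: 75200 × cos²(47.9°) = 75200 × 0.4495 = 33800 km².
True area of district: 210000 × cos²(11.3°) = 210000 × 0.9616 = 201900 km².
Ratio = 33800 / 201900 ≈ 0.167.

0.167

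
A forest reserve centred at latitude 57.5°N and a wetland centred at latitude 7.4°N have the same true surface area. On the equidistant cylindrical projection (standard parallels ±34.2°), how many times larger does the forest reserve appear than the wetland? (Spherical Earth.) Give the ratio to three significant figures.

The equidistant cylindrical projection with φ₀ = 34.2° has h = 1 (meridians true) and k = cos φ₀ / cos φ along parallels.
Areal scale at 57.5°: h·k = 1.000 × 1.539 = 1.539.
Areal scale at 7.4°: h·k = 1.000 × 0.8340 = 0.8340.
Ratio = 1.539/0.8340 ≈ 1.85.

1.85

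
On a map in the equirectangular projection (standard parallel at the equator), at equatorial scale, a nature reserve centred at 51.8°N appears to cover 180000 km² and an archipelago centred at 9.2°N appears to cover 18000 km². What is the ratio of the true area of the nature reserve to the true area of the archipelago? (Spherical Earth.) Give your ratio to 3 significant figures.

On the plate carrée, areal scale = h·k = 1 × sec φ, so true area = apparent × cos φ.
True area of nature reserve: 180000 × cos(51.8°) = 180000 × 0.6184 = 111300 km².
True area of archipelago: 18000 × cos(9.2°) = 18000 × 0.9871 = 17770 km².
Ratio = 111300 / 17770 ≈ 6.26.

6.26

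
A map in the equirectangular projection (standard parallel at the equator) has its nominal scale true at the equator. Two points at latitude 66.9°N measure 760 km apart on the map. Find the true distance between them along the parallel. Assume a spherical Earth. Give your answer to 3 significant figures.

298 km

For the equirectangular projection with φ₀ = 0 (plate carrée), h = 1 along meridians and k = sec φ along parallels.
Along the parallel at 66.9°, map distances are exaggerated by k = sec 66.9° = 2.549.
True distance = 760 / 2.549 = 760 × cos 66.9° ≈ 298 km.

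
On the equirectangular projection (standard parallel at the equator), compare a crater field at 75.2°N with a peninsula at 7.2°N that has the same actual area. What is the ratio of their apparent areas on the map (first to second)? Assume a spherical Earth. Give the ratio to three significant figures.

3.88

In the plate carrée (x = Rλ, y = Rφ), meridians are true-scale (h = 1) and parallels are stretched by k = sec φ.
Areal scale at 75.2°: h·k = 1.000 × 3.915 = 3.915.
Areal scale at 7.2°: h·k = 1.000 × 1.008 = 1.008.
Ratio = 3.915/1.008 ≈ 3.88.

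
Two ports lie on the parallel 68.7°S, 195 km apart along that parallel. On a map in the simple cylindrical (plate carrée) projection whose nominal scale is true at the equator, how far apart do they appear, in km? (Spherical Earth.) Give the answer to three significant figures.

For the equirectangular projection with φ₀ = 0 (plate carrée), h = 1 along meridians and k = sec φ along parallels.
Along the parallel, k = sec 68.7° = 1/0.3633 = 2.753.
Map distance = 195 × 2.753 ≈ 537 km.

537 km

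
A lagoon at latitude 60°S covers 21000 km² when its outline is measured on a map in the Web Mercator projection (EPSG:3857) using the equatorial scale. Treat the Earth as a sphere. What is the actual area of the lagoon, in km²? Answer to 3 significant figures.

The Mercator projection is conformal; its linear scale factor is the same in every direction and equals sec φ = 1/cos φ.
Areal scale = k² = sec²φ = 1/cos²(60°) = 1/0.5000² = 4.000.
True area = apparent / (areal scale) = 21000 / 4.000 ≈ 5250 km².

5250 km²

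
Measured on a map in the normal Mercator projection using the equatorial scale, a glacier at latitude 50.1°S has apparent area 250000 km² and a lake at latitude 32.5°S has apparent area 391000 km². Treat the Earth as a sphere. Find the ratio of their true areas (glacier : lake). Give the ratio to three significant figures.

Mercator's areal exaggeration is sec²φ; hence true area = (apparent area) · cos²φ.
True area of glacier: 250000 × cos²(50.1°) = 250000 × 0.4115 = 102900 km².
True area of lake: 391000 × cos²(32.5°) = 391000 × 0.7113 = 278100 km².
Ratio = 102900 / 278100 ≈ 0.370.

0.370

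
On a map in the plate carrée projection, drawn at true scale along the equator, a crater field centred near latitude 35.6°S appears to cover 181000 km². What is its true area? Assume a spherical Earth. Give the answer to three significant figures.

In the plate carrée (x = Rλ, y = Rφ), meridians are true-scale (h = 1) and parallels are stretched by k = sec φ.
Areal scale = h·k = 1 × sec φ; at 35.6°, h = 1.000, k = 1.230, so h·k = 1.230.
True area = apparent / (areal scale) = 181000 / 1.230 ≈ 147000 km².

147000 km²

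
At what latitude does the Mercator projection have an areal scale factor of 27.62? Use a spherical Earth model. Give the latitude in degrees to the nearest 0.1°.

Mercator areal scale is sec²φ.
sec²φ = 27.62  ⇒  cos²φ = 0.03621  ⇒  cos φ = 0.1903.
φ = arccos(0.1903) ≈ 79.0°.

79.0°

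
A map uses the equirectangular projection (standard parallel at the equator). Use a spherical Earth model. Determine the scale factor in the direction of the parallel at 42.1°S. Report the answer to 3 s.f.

For the equirectangular projection with φ₀ = 0 (plate carrée), h = 1 along meridians and k = sec φ along parallels.
k = 1/cos 42.1° = 1/0.7420 = 1.348.

1.35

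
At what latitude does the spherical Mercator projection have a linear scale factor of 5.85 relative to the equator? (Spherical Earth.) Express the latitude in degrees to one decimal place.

Mercator scale is k = sec φ = 1/cos φ.
1/cos φ = 5.85  ⇒  cos φ = 0.1709  ⇒  φ = arccos(0.1709) ≈ 80.2°.

80.2°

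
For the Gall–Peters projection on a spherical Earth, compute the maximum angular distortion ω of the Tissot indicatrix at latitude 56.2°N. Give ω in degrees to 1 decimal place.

27.2°

Gall–Peters is a cylindrical equal-area projection with standard parallels at ±45°. A cylindrical equal-area projection with standard parallel φ₀ has meridian scale h = cos φ / cos φ₀ and parallel scale k = cos φ₀ / cos φ (so areas are preserved, h·k = 1).
At 56.2°: h = 0.7867, k = 1.271; principal scales a = 1.271, b = 0.7867.
sin(ω/2) = (a − b)/(a + b) = 0.4844/2.058 = 0.2354, so ω = 2 arcsin(0.2354) ≈ 27.2°.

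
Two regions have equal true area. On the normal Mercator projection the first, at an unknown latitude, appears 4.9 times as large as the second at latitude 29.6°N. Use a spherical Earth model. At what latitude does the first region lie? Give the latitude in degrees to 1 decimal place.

66.9°

For equal true areas on Mercator, apparent areas scale as sec²φ, so the ratio is cos²φ₂ / cos²φ₁.
cos²φ₂ / cos²φ₁ = 4.9  ⇒  cos φ₁ = cos 29.6° / √4.9 = 0.8695/2.214 = 0.3928.
φ₁ = arccos(0.3928) ≈ 66.9°.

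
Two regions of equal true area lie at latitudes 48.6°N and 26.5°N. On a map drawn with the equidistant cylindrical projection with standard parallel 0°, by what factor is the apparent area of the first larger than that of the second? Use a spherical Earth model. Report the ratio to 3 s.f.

Plate carrée maps x = Rλ, y = Rφ. The meridian scale is h = 1 and the parallel scale is k = 1/cos φ = sec φ.
Areal scale at 48.6°: h·k = 1.000 × 1.512 = 1.512.
Areal scale at 26.5°: h·k = 1.000 × 1.117 = 1.117.
Ratio = 1.512/1.117 ≈ 1.35.

1.35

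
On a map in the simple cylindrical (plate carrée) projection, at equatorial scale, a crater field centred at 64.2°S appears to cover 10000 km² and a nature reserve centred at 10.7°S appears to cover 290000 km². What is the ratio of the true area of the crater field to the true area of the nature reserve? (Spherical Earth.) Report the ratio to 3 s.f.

On the plate carrée, areal scale = h·k = 1 × sec φ, so true area = apparent × cos φ.
True area of crater field: 10000 × cos(64.2°) = 10000 × 0.4352 = 4352 km².
True area of nature reserve: 290000 × cos(10.7°) = 290000 × 0.9826 = 285000 km².
Ratio = 4352 / 285000 ≈ 0.0153.

0.0153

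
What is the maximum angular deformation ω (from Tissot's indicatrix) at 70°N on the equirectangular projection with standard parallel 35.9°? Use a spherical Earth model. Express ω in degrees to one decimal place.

47.9°

In the equirectangular projection with standard parallel φ₀ = 35.9° (x = Rλ cos φ₀, y = Rφ), meridians are true-scale (h = 1) and the parallel scale is k = cos φ₀ / cos φ.
At 70°: h = 1.000, k = 2.368; principal scales a = 2.368, b = 1.000.
sin(ω/2) = (a − b)/(a + b) = 1.368/3.368 = 0.4062, so ω = 2 arcsin(0.4062) ≈ 47.9°.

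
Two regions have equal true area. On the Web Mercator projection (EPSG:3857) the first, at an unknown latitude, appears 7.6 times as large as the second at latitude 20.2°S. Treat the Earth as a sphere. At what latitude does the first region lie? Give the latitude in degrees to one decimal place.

70.1°

For equal true areas on Mercator, apparent areas scale as sec²φ, so the ratio is cos²φ₂ / cos²φ₁.
cos²φ₂ / cos²φ₁ = 7.6  ⇒  cos φ₁ = cos 20.2° / √7.6 = 0.9385/2.757 = 0.3404.
φ₁ = arccos(0.3404) ≈ 70.1°.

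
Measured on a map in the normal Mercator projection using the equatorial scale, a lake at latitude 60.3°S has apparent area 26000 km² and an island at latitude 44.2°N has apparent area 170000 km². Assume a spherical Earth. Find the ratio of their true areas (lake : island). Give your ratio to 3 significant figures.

0.0730

Mercator's areal exaggeration is sec²φ; hence true area = (apparent area) · cos²φ.
True area of lake: 26000 × cos²(60.3°) = 26000 × 0.2455 = 6382 km².
True area of island: 170000 × cos²(44.2°) = 170000 × 0.5140 = 87370 km².
Ratio = 6382 / 87370 ≈ 0.0730.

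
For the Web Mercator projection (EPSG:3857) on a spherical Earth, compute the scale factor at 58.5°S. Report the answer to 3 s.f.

1.91

For Mercator, h = k = sec φ (a conformal cylindrical projection has a single point scale, 1/cos φ).
k = 1/cos 58.5° = 1/0.5225 = 1.914.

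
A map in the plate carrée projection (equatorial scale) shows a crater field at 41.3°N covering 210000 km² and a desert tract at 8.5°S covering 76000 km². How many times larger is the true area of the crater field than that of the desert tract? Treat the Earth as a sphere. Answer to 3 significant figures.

2.10

Plate carrée has h = 1 and k = sec φ, giving areal scale sec φ; true area = (apparent area) · cos φ.
True area of crater field: 210000 × cos(41.3°) = 210000 × 0.7513 = 157800 km².
True area of desert tract: 76000 × cos(8.5°) = 76000 × 0.9890 = 75170 km².
Ratio = 157800 / 75170 ≈ 2.10.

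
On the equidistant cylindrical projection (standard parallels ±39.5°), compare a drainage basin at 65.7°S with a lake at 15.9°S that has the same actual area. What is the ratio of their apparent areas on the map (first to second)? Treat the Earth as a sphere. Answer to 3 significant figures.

In the equirectangular projection with standard parallel φ₀ = 39.5° (x = Rλ cos φ₀, y = Rφ), meridians are true-scale (h = 1) and the parallel scale is k = cos φ₀ / cos φ.
Areal scale at 65.7°: h·k = 1.000 × 1.875 = 1.875.
Areal scale at 15.9°: h·k = 1.000 × 0.8023 = 0.8023.
Ratio = 1.875/0.8023 ≈ 2.34.

2.34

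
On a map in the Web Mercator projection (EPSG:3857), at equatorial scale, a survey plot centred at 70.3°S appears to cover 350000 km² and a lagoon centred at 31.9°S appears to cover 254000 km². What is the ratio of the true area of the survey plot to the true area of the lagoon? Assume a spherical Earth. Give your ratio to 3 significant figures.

Mercator's areal exaggeration is sec²φ; hence true area = (apparent area) · cos²φ.
True area of survey plot: 350000 × cos²(70.3°) = 350000 × 0.1136 = 39770 km².
True area of lagoon: 254000 × cos²(31.9°) = 254000 × 0.7208 = 183100 km².
Ratio = 39770 / 183100 ≈ 0.217.

0.217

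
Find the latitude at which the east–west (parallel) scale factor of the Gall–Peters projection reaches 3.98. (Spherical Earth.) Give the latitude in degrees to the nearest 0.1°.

79.8°

The Gall–Peters projection is cylindrical equal-area with φ₀ = 45°. For cylindrical equal-area with standard parallel φ₀, h = cos φ / cos φ₀ and k = cos φ₀ / cos φ, so h·k = 1.
k = cos φ₀ / cos φ = 3.98  ⇒  cos φ = cos 45° / 3.98 = 0.1777.
φ = arccos(0.1777) ≈ 79.8°.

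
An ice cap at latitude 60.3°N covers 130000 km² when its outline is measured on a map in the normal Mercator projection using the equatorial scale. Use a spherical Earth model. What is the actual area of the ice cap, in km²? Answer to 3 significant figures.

31900 km²

The Mercator projection is conformal; its linear scale factor is the same in every direction and equals sec φ = 1/cos φ.
Areal scale = k² = sec²φ = 1/cos²(60.3°) = 1/0.4955² = 4.074.
True area = apparent / (areal scale) = 130000 / 4.074 ≈ 31900 km².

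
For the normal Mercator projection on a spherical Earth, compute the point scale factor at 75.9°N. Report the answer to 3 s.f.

Mercator is conformal, so the point scale is isotropic: h = k = sec φ = 1/cos φ.
k = 1/cos 75.9° = 1/0.2436 = 4.105.

4.10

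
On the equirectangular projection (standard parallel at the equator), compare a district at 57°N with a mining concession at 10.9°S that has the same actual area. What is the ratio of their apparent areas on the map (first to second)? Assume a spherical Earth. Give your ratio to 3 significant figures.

1.80

In the plate carrée (x = Rλ, y = Rφ), meridians are true-scale (h = 1) and parallels are stretched by k = sec φ.
Areal scale at 57°: h·k = 1.000 × 1.836 = 1.836.
Areal scale at 10.9°: h·k = 1.000 × 1.018 = 1.018.
Ratio = 1.836/1.018 ≈ 1.80.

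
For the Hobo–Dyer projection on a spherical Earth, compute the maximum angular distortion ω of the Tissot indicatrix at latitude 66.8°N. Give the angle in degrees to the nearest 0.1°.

The Hobo–Dyer projection is cylindrical equal-area with φ₀ = 37.5°. For cylindrical equal-area with standard parallel φ₀, h = cos φ / cos φ₀ and k = cos φ₀ / cos φ, so h·k = 1.
At 66.8°: h = 0.4966, k = 2.014; principal scales a = 2.014, b = 0.4966.
sin(ω/2) = (a − b)/(a + b) = 1.517/2.510 = 0.6044, so ω = 2 arcsin(0.6044) ≈ 74.4°.

74.4°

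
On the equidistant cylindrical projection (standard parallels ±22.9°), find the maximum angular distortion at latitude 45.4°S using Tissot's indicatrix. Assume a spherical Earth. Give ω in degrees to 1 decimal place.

In the equirectangular projection with standard parallel φ₀ = 22.9° (x = Rλ cos φ₀, y = Rφ), meridians are true-scale (h = 1) and the parallel scale is k = cos φ₀ / cos φ.
At 45.4°: h = 1.000, k = 1.312; principal scales a = 1.312, b = 1.000.
sin(ω/2) = (a − b)/(a + b) = 0.3119/2.312 = 0.1349, so ω = 2 arcsin(0.1349) ≈ 15.5°.

15.5°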